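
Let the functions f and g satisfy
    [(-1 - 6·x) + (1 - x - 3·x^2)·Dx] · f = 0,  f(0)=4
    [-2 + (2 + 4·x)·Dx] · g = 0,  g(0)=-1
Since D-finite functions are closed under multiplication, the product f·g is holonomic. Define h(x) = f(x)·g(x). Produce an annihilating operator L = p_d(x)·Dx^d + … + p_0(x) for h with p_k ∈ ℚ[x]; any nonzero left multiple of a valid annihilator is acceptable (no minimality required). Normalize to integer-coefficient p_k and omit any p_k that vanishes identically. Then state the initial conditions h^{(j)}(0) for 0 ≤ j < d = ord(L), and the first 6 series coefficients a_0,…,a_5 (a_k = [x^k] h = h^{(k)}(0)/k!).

f: a_k = 4, 4, 16, 28, 76, 160, …
g: a_k = -1, -1, 1/2, -1/2, 5/8, -7/8, …
f·g: L₀ = L_f ⊗_s L_g, ord ≤ 1·1.
L = (2 + 7·x + 9·x^2) + (-1 - x + 5·x^2 + 6·x^3)·Dx  (order 1).
h: a_k = -4, -8, -18, -44, -191/2, -231, …
ICs: h(0) = -4.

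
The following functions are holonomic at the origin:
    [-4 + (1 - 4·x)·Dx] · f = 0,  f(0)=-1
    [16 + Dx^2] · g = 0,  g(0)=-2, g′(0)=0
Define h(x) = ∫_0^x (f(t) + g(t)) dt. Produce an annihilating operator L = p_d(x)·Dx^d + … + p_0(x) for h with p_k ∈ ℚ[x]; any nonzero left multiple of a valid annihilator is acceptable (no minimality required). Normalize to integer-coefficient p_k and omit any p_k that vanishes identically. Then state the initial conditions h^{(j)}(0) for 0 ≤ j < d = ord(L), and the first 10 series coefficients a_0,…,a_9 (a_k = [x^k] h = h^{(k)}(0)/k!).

L = (448 - 512·x + 1024·x^2)·Dx + (-48 + 320·x - 768·x^2 + 1024·x^3)·Dx^2 + (28 - 32·x + 64·x^2)·Dx^3 + (-3 + 20·x - 48·x^2 + 64·x^3)·Dx^4  (order 4).
h: a_k = 0, -3, -2, 0, -16, -832/15, -512/3, -183808/315, -2048, -20644864/2835, …
ICs: h(0) = 0, h′(0) = -3, h′′(0) = -4, h′′′(0) = 0.

f: a_k = -1, -4, -16, -64, -256, -1024, -4096, -16384, -65536, -262144, …
g: a_k = -2, 0, 16, 0, -64/3, 0, 512/45, 0, -1024/315, 0, …
L₀ := lclm(L_f,L_g); ord L₀ ≤ 1+2.
h=∫₀ˣh₀: take L = L₀·Dx.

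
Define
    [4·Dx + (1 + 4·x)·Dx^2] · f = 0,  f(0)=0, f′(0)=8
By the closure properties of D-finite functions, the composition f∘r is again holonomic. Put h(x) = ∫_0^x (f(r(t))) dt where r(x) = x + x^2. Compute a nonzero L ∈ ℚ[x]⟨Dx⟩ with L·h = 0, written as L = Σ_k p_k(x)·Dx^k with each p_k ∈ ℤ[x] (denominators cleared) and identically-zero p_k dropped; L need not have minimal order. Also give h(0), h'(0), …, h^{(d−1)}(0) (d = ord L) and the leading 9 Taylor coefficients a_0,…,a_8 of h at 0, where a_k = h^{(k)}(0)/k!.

f: a_k = 0, 8, -16, 128/3, -128, 2048/5, -4096/3, 32768/7, -16384, …
Change of var in L_f (x↦r) gives L₀.
Integrate: L := L₀·Dx.
L = 2·Dx^2 + (1 + 2·x)·Dx^3  (order 3).
h: a_k = 0, 0, 4, -8/3, 8/3, -16/5, 64/15, -128/21, 64/7, …
ICs: h(0) = 0, h′(0) = 0, h′′(0) = 8.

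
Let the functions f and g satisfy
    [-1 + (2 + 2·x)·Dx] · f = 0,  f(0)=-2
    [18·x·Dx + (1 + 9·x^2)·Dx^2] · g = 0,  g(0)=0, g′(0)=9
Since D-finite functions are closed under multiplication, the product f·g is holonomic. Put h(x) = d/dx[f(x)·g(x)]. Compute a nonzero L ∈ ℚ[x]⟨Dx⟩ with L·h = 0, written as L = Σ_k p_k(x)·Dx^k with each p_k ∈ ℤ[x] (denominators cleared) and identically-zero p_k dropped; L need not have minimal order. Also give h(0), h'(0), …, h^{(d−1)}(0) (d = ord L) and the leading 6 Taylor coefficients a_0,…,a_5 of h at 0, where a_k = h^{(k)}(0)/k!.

f: a_k = -2, -1, 1/4, -1/8, 5/64, -7/128, …
g: a_k = 0, 9, 0, -27, 0, 729/5, …
Sym-product of L_f,L_g gives L₀ (≤ ord 2).
Derive L from L₀ (diff closure).
L = (23 + 120·x - 570·x^2 - 648·x^3 - 81·x^4) + (52 + 220·x - 936·x^2 - 3048·x^3 - 2268·x^4 - 324·x^5)·Dx + (4 - 40·x - 68·x^2 - 432·x^3 - 948·x^4 - 648·x^5 - 108·x^6)·Dx^2  (order 2).
h: a_k = -18, -18, 675/4, 207/2, -95247/64, -274401/320, …
ICs: h(0) = -18, h′(0) = -18.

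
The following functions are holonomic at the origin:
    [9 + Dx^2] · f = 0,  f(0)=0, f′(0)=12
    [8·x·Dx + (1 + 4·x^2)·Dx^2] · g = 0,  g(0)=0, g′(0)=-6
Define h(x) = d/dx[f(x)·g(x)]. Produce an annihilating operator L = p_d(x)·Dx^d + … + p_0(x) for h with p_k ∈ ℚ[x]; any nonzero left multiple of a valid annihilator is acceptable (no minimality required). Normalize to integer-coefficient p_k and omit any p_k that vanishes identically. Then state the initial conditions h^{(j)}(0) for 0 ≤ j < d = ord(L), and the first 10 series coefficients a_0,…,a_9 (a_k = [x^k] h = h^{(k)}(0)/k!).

L = (134325 + 1685016·x^2 + 9665136·x^4 + 17604864·x^6 + 22954752·x^8 + 28366848·x^10 + 26873856·x^12) + (77328·x + 1187136·x^3 + 5460480·x^5 + 10782720·x^7 + 14929920·x^9 + 11943936·x^11)·Dx + (17850 + 242160·x^2 + 1468896·x^4 + 3414528·x^6 + 5764608·x^8 + 7630848·x^10 + 5971968·x^12)·Dx^2 + (8592·x + 131904·x^3 + 606720·x^5 + 1198080·x^7 + 1658880·x^9 + 1327104·x^11)·Dx^3 + (325 + 6104·x^2 + 43888·x^4 + 162048·x^6 + 357120·x^8 + 497664·x^10 + 331776·x^12)·Dx^4  (order 4).
h: a_k = 0, -144, 0, 816, 0, -2538, 0, 43164/5, 0, -8977181/280, …
ICs: h(0) = 0, h′(0) = -144, h′′(0) = 0, h′′′(0) = 4896.

f: a_k = 0, 12, 0, -18, 0, 81/10, 0, -243/140, 0, 243/1120, …
g: a_k = 0, -6, 0, 8, 0, -96/5, 0, 384/7, 0, -512/3, …
h₀=f·g: eliminate ⇒ L₀, order ≤ 2·2.
Differentiate: ansatz ord ≤ ord L₀ ⇒ L.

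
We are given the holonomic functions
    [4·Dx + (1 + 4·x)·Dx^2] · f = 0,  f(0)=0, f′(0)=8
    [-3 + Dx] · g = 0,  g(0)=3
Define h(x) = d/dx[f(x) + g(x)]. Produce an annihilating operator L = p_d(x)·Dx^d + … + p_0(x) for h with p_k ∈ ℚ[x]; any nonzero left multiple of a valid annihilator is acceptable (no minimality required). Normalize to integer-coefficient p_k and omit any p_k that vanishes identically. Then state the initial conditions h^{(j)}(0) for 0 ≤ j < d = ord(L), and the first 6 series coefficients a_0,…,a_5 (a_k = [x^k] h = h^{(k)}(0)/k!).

L = (-132 - 144·x) + (23 - 72·x - 144·x^2)·Dx + (7 + 40·x + 48·x^2)·Dx^2  (order 2).
h: a_k = 17, -5, 337/2, -943/2, 16627/8, -326951/40, …
ICs: h(0) = 17, h′(0) = -5.

f: a_k = 0, 8, -16, 128/3, -128, 2048/5, …
g: a_k = 3, 9, 27/2, 27/2, 81/8, 243/40, …
Weyl lclm of L_f,L_g ⇒ L₀ (ord ≤ 3).
Differentiate: ansatz ord ≤ ord L₀ ⇒ L.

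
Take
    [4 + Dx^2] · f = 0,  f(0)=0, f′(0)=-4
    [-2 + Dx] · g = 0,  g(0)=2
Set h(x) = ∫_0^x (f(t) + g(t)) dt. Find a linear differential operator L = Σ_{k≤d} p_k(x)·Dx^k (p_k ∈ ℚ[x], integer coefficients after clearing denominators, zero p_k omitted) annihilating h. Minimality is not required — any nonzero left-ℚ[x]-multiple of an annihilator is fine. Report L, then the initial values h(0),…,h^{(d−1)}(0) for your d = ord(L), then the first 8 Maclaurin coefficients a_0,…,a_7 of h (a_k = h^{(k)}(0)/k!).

f: a_k = 0, -4, 0, 8/3, 0, -8/15, 0, 16/315, …
g: a_k = 2, 4, 4, 8/3, 4/3, 8/15, 8/45, 16/315, …
h₀=f+g: left-lcm gives L₀, ord ≤ 3.
h=∫₀ˣh₀: take L = L₀·Dx.
L = -8·Dx + 4·Dx^2 - 2·Dx^3 + Dx^4  (order 4).
h: a_k = 0, 2, 0, 4/3, 4/3, 4/15, 0, 8/315, …
ICs: h(0) = 0, h′(0) = 2, h′′(0) = 0, h′′′(0) = 8.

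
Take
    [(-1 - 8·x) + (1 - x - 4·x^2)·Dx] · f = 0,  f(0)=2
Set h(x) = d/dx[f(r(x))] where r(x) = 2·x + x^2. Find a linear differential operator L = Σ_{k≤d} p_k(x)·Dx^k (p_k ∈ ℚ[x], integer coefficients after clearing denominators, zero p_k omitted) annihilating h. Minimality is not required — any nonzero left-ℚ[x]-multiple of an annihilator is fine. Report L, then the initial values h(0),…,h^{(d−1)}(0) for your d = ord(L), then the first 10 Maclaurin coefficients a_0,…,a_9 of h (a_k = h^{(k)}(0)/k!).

f: a_k = 2, 2, 10, 18, 58, 130, 362, 882, 2330, 5858, …
Substitute x→r, Dx→(1/r')Dx; clear ⇒ L₀.
h₀' ⇒ L via d/dx closure of L₀.
L = (21 + 150·x + 987·x^2 + 2192·x^3 + 2148·x^4 + 960·x^5 + 160·x^6) + (-1 - 15·x + 27·x^2 + 345·x^3 + 700·x^4 + 588·x^5 + 224·x^6 + 32·x^7)·Dx  (order 1).
h: a_k = 4, 84, 552, 4616, 30620, 209868, 1352848, 8670032, 54334260, 337302340, …
ICs: h(0) = 4.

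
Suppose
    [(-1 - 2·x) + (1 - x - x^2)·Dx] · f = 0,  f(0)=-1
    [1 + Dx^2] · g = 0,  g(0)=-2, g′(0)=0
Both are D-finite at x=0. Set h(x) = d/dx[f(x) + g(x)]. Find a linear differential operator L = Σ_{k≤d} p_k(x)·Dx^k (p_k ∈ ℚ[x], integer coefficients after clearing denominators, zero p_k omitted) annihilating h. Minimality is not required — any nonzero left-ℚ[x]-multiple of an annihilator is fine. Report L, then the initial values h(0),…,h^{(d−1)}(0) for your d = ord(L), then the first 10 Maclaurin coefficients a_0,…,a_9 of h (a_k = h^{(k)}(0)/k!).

f: a_k = -1, -1, -2, -3, -5, -8, -13, -21, -34, -55, …
g: a_k = -2, 0, 1, 0, -1/12, 0, 1/360, 0, -1/20160, 0, …
Weyl lclm of L_f,L_g ⇒ L₀ (ord ≤ 3).
Derive L from L₀ (diff closure).
L = (124 + 358·x + 470·x^2 + 230·x^3 + 130·x^4 + 18·x^5 + 6·x^6) + (-19 - 29·x + 36·x^2 + 55·x^3 + 50·x^4 + 27·x^5 + 7·x^6 + 2·x^7)·Dx + (124 + 358·x + 470·x^2 + 230·x^3 + 130·x^4 + 18·x^5 + 6·x^6)·Dx^2 + (-19 - 29·x + 36·x^2 + 55·x^3 + 50·x^4 + 27·x^5 + 7·x^6 + 2·x^7)·Dx^3  (order 3).
h: a_k = -1, -2, -9, -61/3, -40, -4679/60, -147, -685441/2520, -495, -161481599/181440, …
ICs: h(0) = -1, h′(0) = -2, h′′(0) = -18.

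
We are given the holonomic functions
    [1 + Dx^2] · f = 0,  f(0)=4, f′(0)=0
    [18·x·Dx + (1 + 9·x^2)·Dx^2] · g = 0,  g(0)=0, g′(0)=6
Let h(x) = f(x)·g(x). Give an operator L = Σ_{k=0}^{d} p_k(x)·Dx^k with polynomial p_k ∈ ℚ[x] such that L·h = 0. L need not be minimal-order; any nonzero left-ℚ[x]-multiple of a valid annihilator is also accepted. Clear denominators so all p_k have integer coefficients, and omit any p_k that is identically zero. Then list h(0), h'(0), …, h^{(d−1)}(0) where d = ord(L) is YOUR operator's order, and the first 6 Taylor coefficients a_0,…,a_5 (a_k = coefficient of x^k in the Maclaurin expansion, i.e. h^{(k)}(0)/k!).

L = (370 + 9594·x^2 + 4131·x^4 + 2916·x^6 + 6561·x^8) + (684·x + 6804·x^3 + 8748·x^5 + 26244·x^7)·Dx + (380 + 9792·x^2 + 5346·x^4 + 5832·x^6 + 13122·x^8)·Dx^2 + (684·x + 6804·x^3 + 8748·x^5 + 26244·x^7)·Dx^3 + (10 + 198·x^2 + 1215·x^4 + 2916·x^6 + 6561·x^8)·Dx^4  (order 4).
h: a_k = 0, 24, 0, -84, 0, 2129/5, …
ICs: h(0) = 0, h′(0) = 24, h′′(0) = 0, h′′′(0) = -504.

f: a_k = 4, 0, -2, 0, 1/6, 0, …
g: a_k = 0, 6, 0, -18, 0, 486/5, …
Sym-product of L_f,L_g gives L₀ (≤ ord 4).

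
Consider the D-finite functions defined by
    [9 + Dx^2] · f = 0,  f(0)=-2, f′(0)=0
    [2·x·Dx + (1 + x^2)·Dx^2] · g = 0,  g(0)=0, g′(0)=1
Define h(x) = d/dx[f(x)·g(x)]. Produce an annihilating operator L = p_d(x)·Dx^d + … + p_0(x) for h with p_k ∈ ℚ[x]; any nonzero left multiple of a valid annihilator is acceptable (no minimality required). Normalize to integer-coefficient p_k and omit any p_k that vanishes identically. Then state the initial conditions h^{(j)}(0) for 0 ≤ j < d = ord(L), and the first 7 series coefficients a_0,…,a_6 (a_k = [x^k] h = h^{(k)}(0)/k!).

f: a_k = -2, 0, 9, 0, -27/4, 0, 81/40, …
g: a_k = 0, 1, 0, -1/3, 0, 1/5, 0, …
Sym-product of L_f,L_g gives L₀ (≤ ord 4).
Differentiate: ansatz ord ≤ ord L₀ ⇒ L.
L = (20358 + 86886·x^2 + 157437·x^4 + 155520·x^6 + 96228·x^8 + 36450·x^10 + 6561·x^12) + (6372·x + 25596·x^3 + 39960·x^5 + 32400·x^7 + 14580·x^9 + 2916·x^11)·Dx + (3432 + 15828·x^2 + 31110·x^4 + 33588·x^6 + 22032·x^8 + 8424·x^10 + 1458·x^12)·Dx^2 + (708·x + 2844·x^3 + 4440·x^5 + 3600·x^7 + 1620·x^9 + 324·x^11)·Dx^3 + (130 + 686·x^2 + 1513·x^4 + 1812·x^6 + 1260·x^8 + 486·x^10 + 81·x^12)·Dx^4  (order 4).
h: a_k = -2, 0, 29, 0, -203/4, 0, 1781/40, …
ICs: h(0) = -2, h′(0) = 0, h′′(0) = 58, h′′′(0) = 0.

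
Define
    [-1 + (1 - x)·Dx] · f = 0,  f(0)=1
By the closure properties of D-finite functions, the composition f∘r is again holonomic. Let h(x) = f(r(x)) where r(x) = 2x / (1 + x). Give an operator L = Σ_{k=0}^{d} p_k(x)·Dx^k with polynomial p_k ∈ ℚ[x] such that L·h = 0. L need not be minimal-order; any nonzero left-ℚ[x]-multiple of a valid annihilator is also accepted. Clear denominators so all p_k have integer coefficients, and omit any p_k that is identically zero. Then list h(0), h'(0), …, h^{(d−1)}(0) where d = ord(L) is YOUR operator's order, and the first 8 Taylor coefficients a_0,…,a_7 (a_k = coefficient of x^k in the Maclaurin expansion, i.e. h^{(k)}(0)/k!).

f: a_k = 1, 1, 1, 1, 1, 1, 1, 1, …
h₀=f(r): pull back L_f along r ⇒ L₀.
L = 2 + (-1 + x^2)·Dx  (order 1).
h: a_k = 1, 2, 2, 2, 2, 2, 2, 2, …
ICs: h(0) = 1.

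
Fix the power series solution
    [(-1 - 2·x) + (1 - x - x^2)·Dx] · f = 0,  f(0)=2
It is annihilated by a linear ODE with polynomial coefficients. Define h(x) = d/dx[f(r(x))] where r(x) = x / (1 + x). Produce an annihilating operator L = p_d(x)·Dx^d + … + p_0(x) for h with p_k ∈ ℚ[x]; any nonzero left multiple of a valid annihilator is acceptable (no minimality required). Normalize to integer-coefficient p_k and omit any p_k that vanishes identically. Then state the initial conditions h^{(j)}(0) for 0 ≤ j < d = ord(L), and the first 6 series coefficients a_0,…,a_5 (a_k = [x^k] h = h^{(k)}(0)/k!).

L = (2 + 6·x + 12·x^2 + 6·x^3) + (-1 - 5·x - 6·x^2 + x^3 + 3·x^4)·Dx  (order 1).
h: a_k = 2, 4, 0, 8, -10, 24, …
ICs: h(0) = 2.

f: a_k = 2, 2, 4, 6, 10, 16, …
Substitute x→r, Dx→(1/r')Dx; clear ⇒ L₀.
h₀' ⇒ L via d/dx closure of L₀.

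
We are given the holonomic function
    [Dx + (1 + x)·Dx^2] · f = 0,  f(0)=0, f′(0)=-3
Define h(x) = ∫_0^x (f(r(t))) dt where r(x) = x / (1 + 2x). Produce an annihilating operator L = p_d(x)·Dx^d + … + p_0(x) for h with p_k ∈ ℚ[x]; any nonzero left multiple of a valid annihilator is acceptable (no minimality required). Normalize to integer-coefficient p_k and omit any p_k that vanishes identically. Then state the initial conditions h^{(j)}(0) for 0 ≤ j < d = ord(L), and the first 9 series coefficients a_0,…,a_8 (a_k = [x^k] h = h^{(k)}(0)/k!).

L = (5 + 12·x)·Dx^2 + (1 + 5·x + 6·x^2)·Dx^3  (order 3).
h: a_k = 0, 0, -3/2, 5/2, -19/4, 39/4, -211/10, 95/2, -6177/56, …
ICs: h(0) = 0, h′(0) = 0, h′′(0) = -3.

f: a_k = 0, -3, 3/2, -1, 3/4, -3/5, 1/2, -3/7, 3/8, …
h₀=f(r): pull back L_f along r ⇒ L₀.
∫: right-multiply L₀ by Dx.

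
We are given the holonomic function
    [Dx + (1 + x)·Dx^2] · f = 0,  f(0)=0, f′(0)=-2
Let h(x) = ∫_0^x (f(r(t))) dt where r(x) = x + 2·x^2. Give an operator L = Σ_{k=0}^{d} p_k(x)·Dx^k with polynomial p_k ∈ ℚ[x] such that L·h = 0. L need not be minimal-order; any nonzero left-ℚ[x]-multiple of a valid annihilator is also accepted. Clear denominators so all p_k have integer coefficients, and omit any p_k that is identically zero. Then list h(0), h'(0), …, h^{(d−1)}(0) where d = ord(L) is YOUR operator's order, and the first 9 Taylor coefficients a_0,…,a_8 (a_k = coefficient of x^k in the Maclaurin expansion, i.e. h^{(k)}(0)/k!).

L = (-3 + 4·x + 8·x^2)·Dx^2 + (1 + 5·x + 6·x^2 + 8·x^3)·Dx^3  (order 3).
h: a_k = 0, 0, -1, -1, 5/6, 1/10, -11/15, 3/7, 13/28, …
ICs: h(0) = 0, h′(0) = 0, h′′(0) = -2.

f: a_k = 0, -2, 1, -2/3, 1/2, -2/5, 1/3, -2/7, 1/4, …
L₀ from L_f via x↦r, Dx↦r'^{-1}Dx.
h=∫₀ˣh₀: take L = L₀·Dx.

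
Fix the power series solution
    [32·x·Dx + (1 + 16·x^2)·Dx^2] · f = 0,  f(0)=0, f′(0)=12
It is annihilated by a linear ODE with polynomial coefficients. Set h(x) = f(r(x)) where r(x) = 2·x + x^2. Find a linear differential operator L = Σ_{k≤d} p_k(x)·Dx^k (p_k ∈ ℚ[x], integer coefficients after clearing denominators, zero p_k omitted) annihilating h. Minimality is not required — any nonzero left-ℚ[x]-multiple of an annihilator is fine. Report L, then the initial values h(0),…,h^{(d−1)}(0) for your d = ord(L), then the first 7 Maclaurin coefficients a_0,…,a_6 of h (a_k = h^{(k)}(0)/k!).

f: a_k = 0, 12, 0, -64, 0, 3072/5, 0, …
Change of var in L_f (x↦r) gives L₀.
L = (-1 + 128·x + 256·x^2 + 192·x^3 + 48·x^4)·Dx + (1 + x + 64·x^2 + 128·x^3 + 80·x^4 + 16·x^5)·Dx^2  (order 2).
h: a_k = 0, 24, 12, -512, -768, 96384/5, 49088, …
ICs: h(0) = 0, h′(0) = 24.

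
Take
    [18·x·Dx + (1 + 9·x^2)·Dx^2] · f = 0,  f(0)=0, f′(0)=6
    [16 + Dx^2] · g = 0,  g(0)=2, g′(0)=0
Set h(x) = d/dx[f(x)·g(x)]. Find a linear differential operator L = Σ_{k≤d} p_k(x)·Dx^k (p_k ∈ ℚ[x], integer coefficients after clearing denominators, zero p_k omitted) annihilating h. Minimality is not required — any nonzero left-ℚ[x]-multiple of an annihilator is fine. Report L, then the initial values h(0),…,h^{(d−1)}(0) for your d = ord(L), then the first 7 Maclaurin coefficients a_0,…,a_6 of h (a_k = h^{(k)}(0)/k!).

f: a_k = 0, 6, 0, -18, 0, 486/5, 0, …
g: a_k = 2, 0, -16, 0, 64/3, 0, -512/45, …
Sym-product of L_f,L_g gives L₀ (≤ ord 4).
Differentiate: ansatz ord ≤ ord L₀ ⇒ L.
L = (524992 + 14103936·x^2 + 183342528·x^4 + 608394240·x^6 + 1431032832·x^8 + 3627970560·x^10 + 8707129344·x^12) + (314208·x + 11036736·x^3 + 108591840·x^5 + 419904000·x^7 + 1209323520·x^9 + 2176782336·x^11)·Dx + (38012 + 1098792·x^2 + 14837580·x^4 + 64186992·x^6 + 209112192·x^8 + 589545216·x^10 + 1088391168·x^12)·Dx^2 + (19638·x + 689796·x^3 + 6786990·x^5 + 26244000·x^7 + 75582720·x^9 + 136048896·x^11)·Dx^3 + (325 + 13581·x^2 + 211167·x^4 + 1635147·x^6 + 7479540·x^8 + 22674816·x^10 + 34012224·x^12)·Dx^4  (order 4).
h: a_k = 12, 0, -396, 0, 3052, 0, -342004/15, …
ICs: h(0) = 12, h′(0) = 0, h′′(0) = -792, h′′′(0) = 0.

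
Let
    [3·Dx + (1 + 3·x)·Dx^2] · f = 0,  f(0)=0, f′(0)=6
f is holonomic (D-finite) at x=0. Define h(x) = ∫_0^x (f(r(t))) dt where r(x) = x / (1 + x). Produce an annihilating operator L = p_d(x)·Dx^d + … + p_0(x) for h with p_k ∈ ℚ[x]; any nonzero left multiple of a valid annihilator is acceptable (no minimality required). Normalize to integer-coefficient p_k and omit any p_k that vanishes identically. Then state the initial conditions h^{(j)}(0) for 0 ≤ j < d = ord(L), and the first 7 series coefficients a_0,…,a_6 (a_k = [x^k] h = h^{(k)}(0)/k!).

L = (5 + 8·x)·Dx^2 + (1 + 5·x + 4·x^2)·Dx^3  (order 3).
h: a_k = 0, 0, 3, -5, 21/2, -51/2, 341/5, …
ICs: h(0) = 0, h′(0) = 0, h′′(0) = 6.

f: a_k = 0, 6, -9, 18, -81/2, 486/5, -243, …
h₀=f(r): pull back L_f along r ⇒ L₀.
h=∫h₀ ⇒ L = L₀·Dx.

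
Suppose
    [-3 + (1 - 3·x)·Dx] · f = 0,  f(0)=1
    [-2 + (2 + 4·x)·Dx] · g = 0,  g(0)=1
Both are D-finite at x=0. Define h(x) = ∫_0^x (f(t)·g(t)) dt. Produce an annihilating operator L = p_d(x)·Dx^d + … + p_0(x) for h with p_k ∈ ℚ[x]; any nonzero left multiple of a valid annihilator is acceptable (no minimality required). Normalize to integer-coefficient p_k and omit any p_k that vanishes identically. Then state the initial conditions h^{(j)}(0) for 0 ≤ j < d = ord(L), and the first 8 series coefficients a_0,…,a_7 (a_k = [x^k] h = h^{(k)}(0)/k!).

L = (4 + 3·x)·Dx + (-1 + x + 6·x^2)·Dx^2  (order 2).
h: a_k = 0, 1, 2, 23/6, 35/4, 167/8, 157/3, 15051/112, …
ICs: h(0) = 0, h′(0) = 1.

f: a_k = 1, 3, 9, 27, 81, 243, 729, 2187, …
g: a_k = 1, 1, -1/2, 1/2, -5/8, 7/8, -21/16, 33/16, …
f·g: L₀ = L_f ⊗_s L_g, ord ≤ 1·1.
h=∫₀ˣh₀: take L = L₀·Dx.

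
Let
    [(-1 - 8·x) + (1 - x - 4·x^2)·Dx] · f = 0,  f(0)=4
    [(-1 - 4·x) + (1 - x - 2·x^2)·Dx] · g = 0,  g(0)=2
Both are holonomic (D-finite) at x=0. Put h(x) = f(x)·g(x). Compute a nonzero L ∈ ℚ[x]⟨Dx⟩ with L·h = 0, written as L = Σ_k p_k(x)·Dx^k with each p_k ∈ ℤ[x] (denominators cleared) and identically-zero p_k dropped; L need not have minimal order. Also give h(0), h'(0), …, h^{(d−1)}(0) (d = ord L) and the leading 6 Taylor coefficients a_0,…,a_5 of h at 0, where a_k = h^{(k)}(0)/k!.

L = (-2 - 10·x + 18·x^2 + 32·x^3) + (1 - 2·x - 5·x^2 + 6·x^3 + 8·x^4)·Dx  (order 1).
h: a_k = 8, 16, 72, 176, 552, 1424, …
ICs: h(0) = 8.

f: a_k = 4, 4, 20, 36, 116, 260, …
g: a_k = 2, 2, 6, 10, 22, 42, …
f·g: L₀ = L_f ⊗_s L_g, ord ≤ 1·1.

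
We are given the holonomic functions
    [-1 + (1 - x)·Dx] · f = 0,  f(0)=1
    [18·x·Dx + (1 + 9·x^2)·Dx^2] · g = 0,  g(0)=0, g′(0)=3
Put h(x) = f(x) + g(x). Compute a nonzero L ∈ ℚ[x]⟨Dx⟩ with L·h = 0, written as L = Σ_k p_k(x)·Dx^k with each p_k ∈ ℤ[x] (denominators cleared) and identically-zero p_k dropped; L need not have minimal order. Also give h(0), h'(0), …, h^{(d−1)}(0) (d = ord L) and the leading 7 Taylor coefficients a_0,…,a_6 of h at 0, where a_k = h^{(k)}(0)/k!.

L = (-18 + 72·x + 486·x^2)·Dx + (12 - 18·x - 180·x^2 + 486·x^3)·Dx^2 + (-1 - 8·x - 72·x^3 + 81·x^4)·Dx^3  (order 3).
h: a_k = 1, 4, 1, -8, 1, 248/5, 1, …
ICs: h(0) = 1, h′(0) = 4, h′′(0) = 2.

f: a_k = 1, 1, 1, 1, 1, 1, 1, …
g: a_k = 0, 3, 0, -9, 0, 243/5, 0, …
Sum ⇒ L₀ = lclm(L_f,L_g) in ℚ(x)⟨Dx⟩.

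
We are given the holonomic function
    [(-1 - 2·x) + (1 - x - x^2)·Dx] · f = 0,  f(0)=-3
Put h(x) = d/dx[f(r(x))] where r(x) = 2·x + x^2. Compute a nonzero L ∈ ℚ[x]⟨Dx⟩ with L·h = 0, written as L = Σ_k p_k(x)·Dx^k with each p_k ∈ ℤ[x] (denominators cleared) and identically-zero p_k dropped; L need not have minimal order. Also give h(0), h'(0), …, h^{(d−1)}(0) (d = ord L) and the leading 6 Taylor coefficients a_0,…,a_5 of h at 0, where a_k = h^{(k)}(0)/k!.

f: a_k = -3, -3, -6, -9, -15, -24, …
L₀ from L_f via x↦r, Dx↦r'^{-1}Dx.
Derive L from L₀ (diff closure).
L = (9 + 42·x + 105·x^2 + 164·x^3 + 141·x^4 + 60·x^5 + 10·x^6) + (-1 - 3·x + 9·x^2 + 39·x^3 + 55·x^4 + 39·x^5 + 14·x^6 + 2·x^7)·Dx  (order 1).
h: a_k = -6, -54, -288, -1416, -6510, -28710, …
ICs: h(0) = -6.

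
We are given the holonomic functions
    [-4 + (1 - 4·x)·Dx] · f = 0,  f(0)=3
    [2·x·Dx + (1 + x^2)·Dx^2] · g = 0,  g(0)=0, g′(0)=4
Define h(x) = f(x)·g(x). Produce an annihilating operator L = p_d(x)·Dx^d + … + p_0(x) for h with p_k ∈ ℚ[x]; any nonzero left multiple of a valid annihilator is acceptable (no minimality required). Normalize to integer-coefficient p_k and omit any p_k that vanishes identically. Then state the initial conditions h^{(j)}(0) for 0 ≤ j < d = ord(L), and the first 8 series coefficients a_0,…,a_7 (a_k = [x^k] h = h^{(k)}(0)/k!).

f: a_k = 3, 12, 48, 192, 768, 3072, 12288, 49152, …
g: a_k = 0, 4, 0, -4/3, 0, 4/5, 0, -4/7, …
Sym-product of L_f,L_g gives L₀ (≤ ord 2).
L = 8·x + (8 - 2·x + 16·x^2)·Dx + (-1 + 4·x - x^2 + 4·x^3)·Dx^2  (order 2).
h: a_k = 0, 12, 48, 188, 752, 15052/5, 60208/5, 1685764/35, …
ICs: h(0) = 0, h′(0) = 12.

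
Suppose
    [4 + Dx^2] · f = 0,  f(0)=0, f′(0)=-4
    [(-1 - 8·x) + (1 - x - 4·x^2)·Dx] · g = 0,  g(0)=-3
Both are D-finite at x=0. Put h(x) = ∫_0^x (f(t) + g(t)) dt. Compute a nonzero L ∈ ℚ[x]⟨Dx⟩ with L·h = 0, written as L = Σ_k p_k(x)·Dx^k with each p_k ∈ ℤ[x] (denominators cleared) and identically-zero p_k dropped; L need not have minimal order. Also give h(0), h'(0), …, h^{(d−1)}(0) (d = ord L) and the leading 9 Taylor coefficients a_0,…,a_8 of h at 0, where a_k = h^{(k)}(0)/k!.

L = (-116 - 1008·x - 968·x^2 - 2688·x^3 - 640·x^4 - 1024·x^5)·Dx + (28 + 4·x - 8·x^2 - 200·x^3 - 480·x^4 - 384·x^5 - 512·x^6)·Dx^2 + (-29 - 252·x - 242·x^2 - 672·x^3 - 160·x^4 - 256·x^5)·Dx^3 + (7 + x - 2·x^2 - 50·x^3 - 120·x^4 - 96·x^5 - 128·x^6)·Dx^4  (order 4).
h: a_k = 0, -3, -7/2, -5, -73/12, -87/5, -2933/90, -543/7, -416729/2520, …
ICs: h(0) = 0, h′(0) = -3, h′′(0) = -7, h′′′(0) = -30.

f: a_k = 0, -4, 0, 8/3, 0, -8/15, 0, 16/315, 0, …
g: a_k = -3, -3, -15, -27, -87, -195, -543, -1323, -3495, …
h₀=f+g: left-lcm gives L₀, ord ≤ 3.
Integrate: L := L₀·Dx.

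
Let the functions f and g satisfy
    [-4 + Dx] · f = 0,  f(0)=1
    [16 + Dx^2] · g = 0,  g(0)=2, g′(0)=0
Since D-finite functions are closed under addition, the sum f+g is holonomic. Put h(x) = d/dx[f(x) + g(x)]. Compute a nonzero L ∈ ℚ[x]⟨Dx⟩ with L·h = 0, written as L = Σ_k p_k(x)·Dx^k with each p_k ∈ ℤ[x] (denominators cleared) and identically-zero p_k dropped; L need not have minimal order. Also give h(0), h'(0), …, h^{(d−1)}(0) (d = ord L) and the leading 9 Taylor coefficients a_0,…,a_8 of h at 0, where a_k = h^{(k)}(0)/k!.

L = 64 - 16·Dx + 4·Dx^2 - Dx^3  (order 3).
h: a_k = 4, -16, 32, 128, 128/3, -512/15, 1024/45, 4096/105, 2048/315, …
ICs: h(0) = 4, h′(0) = -16, h′′(0) = 64.

f: a_k = 1, 4, 8, 32/3, 32/3, 128/15, 256/45, 1024/315, 512/315, …
g: a_k = 2, 0, -16, 0, 64/3, 0, -512/45, 0, 1024/315, …
f+g: L₀ = lclm(L_f,L_g), ord ≤ 1+2.
Differentiate: ansatz ord ≤ ord L₀ ⇒ L.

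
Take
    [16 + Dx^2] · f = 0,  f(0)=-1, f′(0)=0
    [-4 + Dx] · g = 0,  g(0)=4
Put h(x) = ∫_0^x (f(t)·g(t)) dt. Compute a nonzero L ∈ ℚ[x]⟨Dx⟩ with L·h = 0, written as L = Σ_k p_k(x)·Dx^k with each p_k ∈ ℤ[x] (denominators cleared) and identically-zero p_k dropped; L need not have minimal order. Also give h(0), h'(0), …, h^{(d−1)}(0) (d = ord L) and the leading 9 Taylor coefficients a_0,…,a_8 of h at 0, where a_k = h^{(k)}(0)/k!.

L = 32·Dx - 8·Dx^2 + Dx^3  (order 3).
h: a_k = 0, -4, -8, 0, 64/3, 512/15, 1024/45, 0, -4096/315, …
ICs: h(0) = 0, h′(0) = -4, h′′(0) = -16.

f: a_k = -1, 0, 8, 0, -32/3, 0, 256/45, 0, -512/315, …
g: a_k = 4, 16, 32, 128/3, 128/3, 512/15, 1024/45, 4096/315, 2048/315, …
f·g: L₀ = L_f ⊗_s L_g, ord ≤ 2·1.
h=∫₀ˣh₀: take L = L₀·Dx.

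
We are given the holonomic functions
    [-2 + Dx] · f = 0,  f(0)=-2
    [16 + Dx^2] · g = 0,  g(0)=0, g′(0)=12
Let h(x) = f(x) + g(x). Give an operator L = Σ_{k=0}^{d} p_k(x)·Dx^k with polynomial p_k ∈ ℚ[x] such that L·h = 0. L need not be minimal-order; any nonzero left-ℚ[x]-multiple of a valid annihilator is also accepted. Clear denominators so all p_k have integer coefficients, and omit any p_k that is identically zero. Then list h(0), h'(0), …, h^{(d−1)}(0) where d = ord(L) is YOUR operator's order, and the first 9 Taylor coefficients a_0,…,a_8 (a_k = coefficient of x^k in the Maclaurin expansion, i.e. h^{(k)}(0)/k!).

L = -32 + 16·Dx - 2·Dx^2 + Dx^3  (order 3).
h: a_k = -2, 8, -4, -104/3, -4/3, 376/15, -8/45, -3088/315, -4/315, …
ICs: h(0) = -2, h′(0) = 8, h′′(0) = -8.

f: a_k = -2, -4, -4, -8/3, -4/3, -8/15, -8/45, -16/315, -4/315, …
g: a_k = 0, 12, 0, -32, 0, 128/5, 0, -1024/105, 0, …
Weyl lclm of L_f,L_g ⇒ L₀ (ord ≤ 3).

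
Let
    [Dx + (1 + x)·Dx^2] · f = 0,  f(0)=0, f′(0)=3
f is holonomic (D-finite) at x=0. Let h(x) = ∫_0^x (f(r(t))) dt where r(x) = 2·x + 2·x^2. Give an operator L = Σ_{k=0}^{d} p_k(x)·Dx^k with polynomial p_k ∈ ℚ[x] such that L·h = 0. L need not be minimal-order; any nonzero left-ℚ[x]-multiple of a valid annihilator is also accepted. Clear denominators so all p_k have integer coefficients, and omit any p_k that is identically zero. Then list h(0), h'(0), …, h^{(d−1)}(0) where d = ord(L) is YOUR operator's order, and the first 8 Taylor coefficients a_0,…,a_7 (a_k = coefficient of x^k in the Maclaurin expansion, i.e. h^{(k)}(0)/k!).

L = (4·x + 4·x^2)·Dx^2 + (1 + 4·x + 6·x^2 + 4·x^3)·Dx^3  (order 3).
h: a_k = 0, 0, 3, 0, -1, 6/5, -4/5, 0, …
ICs: h(0) = 0, h′(0) = 0, h′′(0) = 6.

f: a_k = 0, 3, -3/2, 1, -3/4, 3/5, -1/2, 3/7, …
Change of var in L_f (x↦r) gives L₀.
h=∫h₀ ⇒ L = L₀·Dx.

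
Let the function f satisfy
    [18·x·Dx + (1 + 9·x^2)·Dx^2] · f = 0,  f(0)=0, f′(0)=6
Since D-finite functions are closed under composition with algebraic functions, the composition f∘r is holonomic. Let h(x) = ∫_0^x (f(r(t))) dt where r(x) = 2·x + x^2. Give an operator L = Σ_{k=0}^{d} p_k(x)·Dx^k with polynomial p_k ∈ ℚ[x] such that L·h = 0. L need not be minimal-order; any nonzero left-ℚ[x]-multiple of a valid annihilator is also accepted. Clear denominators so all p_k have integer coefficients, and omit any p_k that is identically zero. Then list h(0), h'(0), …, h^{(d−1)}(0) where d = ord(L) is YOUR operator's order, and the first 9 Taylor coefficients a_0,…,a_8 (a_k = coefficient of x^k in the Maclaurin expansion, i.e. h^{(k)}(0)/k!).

f: a_k = 0, 6, 0, -18, 0, 486/5, 0, -4374/7, 0, …
f∘r: x↦r, Dx↦Dx/r' in L_f ⇒ L₀.
h=∫₀ˣh₀: take L = L₀·Dx.
L = (-1 + 72·x + 144·x^2 + 108·x^3 + 27·x^4)·Dx^2 + (1 + x + 36·x^2 + 72·x^3 + 45·x^4 + 9·x^5)·Dx^3  (order 3).
h: a_k = 0, 0, 6, 2, -36, -216/5, 2502/5, 7758/7, -63180/7, …
ICs: h(0) = 0, h′(0) = 0, h′′(0) = 12.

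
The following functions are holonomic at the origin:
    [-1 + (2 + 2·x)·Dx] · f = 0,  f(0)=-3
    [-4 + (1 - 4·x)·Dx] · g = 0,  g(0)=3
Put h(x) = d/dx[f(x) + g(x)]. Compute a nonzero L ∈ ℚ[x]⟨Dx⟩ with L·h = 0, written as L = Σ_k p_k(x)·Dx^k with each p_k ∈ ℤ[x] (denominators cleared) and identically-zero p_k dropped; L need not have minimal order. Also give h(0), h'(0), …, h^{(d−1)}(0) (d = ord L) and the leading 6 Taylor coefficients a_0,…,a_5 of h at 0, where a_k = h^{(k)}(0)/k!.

f: a_k = -3, -3/2, 3/8, -3/16, 15/128, -21/256, …
g: a_k = 3, 12, 48, 192, 768, 3072, …
Weyl lclm of L_f,L_g ⇒ L₀ (ord ≤ 2).
Differentiate: ansatz ord ≤ ord L₀ ⇒ L.
L = (-216 - 96·x) + (-381 - 792·x - 336·x^2)·Dx + (34 - 78·x - 208·x^2 - 96·x^3)·Dx^2  (order 2).
h: a_k = 21/2, 387/4, 9207/16, 98319/32, 3932055/256, 37748925/512, …
ICs: h(0) = 21/2, h′(0) = 387/4.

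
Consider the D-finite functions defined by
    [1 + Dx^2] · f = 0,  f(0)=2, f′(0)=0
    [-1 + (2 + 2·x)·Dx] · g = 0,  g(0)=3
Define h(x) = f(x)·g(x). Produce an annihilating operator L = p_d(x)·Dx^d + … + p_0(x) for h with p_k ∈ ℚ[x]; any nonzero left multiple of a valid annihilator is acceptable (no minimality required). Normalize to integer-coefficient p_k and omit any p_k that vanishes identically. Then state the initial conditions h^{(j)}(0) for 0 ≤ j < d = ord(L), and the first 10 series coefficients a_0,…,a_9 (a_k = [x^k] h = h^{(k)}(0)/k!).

f: a_k = 2, 0, -1, 0, 1/12, 0, -1/360, 0, 1/20160, 0, …
g: a_k = 3, 3/2, -3/8, 3/16, -15/128, 21/256, -63/1024, 99/2048, -1287/32768, 2145/65536, …
L₀ := L_f ⊗_s L_g (sym. prod.), ord ≤ 2.
L = (7 + 8·x + 4·x^2) + (-4 - 4·x)·Dx + (4 + 8·x + 4·x^2)·Dx^2  (order 2).
h: a_k = 6, 3, -15/4, -9/8, 25/64, 13/128, -349/7680, 401/15360, -44047/1720320, 26963/1146880, …
ICs: h(0) = 6, h′(0) = 3.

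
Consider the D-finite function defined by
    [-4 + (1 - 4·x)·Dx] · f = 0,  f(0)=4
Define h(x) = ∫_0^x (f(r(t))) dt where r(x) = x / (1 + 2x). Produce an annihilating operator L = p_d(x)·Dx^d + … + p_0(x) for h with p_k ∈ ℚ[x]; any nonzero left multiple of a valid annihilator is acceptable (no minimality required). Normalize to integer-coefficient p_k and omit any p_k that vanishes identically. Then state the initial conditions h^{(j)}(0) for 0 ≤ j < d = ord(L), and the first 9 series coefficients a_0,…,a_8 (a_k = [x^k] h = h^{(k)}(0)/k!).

f: a_k = 4, 16, 64, 256, 1024, 4096, 16384, 65536, 262144, …
Substitute x→r, Dx→(1/r')Dx; clear ⇒ L₀.
Integrate: L := L₀·Dx.
L = 4·Dx + (-1 + 4·x^2)·Dx^2  (order 2).
h: a_k = 0, 4, 8, 32/3, 16, 128/5, 128/3, 512/7, 128, …
ICs: h(0) = 0, h′(0) = 4.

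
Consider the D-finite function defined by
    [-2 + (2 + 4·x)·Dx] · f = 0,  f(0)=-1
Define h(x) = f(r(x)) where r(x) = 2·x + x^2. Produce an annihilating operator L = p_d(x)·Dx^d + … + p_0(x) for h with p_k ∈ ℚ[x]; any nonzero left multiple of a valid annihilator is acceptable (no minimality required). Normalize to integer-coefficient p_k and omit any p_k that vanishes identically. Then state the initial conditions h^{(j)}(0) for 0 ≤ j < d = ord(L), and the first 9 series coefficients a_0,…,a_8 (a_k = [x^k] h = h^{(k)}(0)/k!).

L = (-2 - 2·x) + (1 + 4·x + 2·x^2)·Dx  (order 1).
h: a_k = -1, -2, 1, -2, 9/2, -11, 57/2, -77, 1717/8, …
ICs: h(0) = -1.

f: a_k = -1, -1, 1/2, -1/2, 5/8, -7/8, 21/16, -33/16, 429/128, …
Change of var in L_f (x↦r) gives L₀.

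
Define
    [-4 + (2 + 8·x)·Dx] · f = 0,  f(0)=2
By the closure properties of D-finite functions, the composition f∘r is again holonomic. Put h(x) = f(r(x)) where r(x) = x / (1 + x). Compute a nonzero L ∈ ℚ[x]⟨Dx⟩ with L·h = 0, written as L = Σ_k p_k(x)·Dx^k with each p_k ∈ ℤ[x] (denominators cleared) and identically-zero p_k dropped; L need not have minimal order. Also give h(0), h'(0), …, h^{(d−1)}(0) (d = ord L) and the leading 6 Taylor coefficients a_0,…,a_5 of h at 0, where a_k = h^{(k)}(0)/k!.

f: a_k = 2, 4, -4, 8, -20, 56, …
L₀ from L_f via x↦r, Dx↦r'^{-1}Dx.
L = -2 + (1 + 6·x + 5·x^2)·Dx  (order 1).
h: a_k = 2, 4, -8, 20, -60, 204, …
ICs: h(0) = 2.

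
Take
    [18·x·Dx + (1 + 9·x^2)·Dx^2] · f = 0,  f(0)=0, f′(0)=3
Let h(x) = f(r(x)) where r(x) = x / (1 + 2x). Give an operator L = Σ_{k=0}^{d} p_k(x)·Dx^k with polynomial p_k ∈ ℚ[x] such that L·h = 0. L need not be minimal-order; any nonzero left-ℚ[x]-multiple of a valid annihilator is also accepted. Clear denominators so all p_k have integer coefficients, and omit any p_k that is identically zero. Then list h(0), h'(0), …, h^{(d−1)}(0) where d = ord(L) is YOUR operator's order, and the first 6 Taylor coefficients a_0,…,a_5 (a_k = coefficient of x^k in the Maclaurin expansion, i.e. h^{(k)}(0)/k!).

L = (4 + 26·x)·Dx + (1 + 4·x + 13·x^2)·Dx^2  (order 2).
h: a_k = 0, 3, -6, 3, 30, -597/5, …
ICs: h(0) = 0, h′(0) = 3.

f: a_k = 0, 3, 0, -9, 0, 243/5, …
L₀ from L_f via x↦r, Dx↦r'^{-1}Dx.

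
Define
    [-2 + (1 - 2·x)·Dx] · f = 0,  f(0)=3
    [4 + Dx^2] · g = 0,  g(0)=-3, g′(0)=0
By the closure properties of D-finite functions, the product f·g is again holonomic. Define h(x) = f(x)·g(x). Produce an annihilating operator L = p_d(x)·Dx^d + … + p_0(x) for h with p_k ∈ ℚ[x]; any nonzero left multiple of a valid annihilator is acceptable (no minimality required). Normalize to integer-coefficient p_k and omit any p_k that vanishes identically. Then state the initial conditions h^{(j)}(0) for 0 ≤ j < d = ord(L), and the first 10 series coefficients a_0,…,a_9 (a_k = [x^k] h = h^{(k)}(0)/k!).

L = (-4 + 8·x) + 4·Dx + (-1 + 2·x)·Dx^2  (order 2).
h: a_k = -9, -18, -18, -36, -78, -156, -1556/5, -3112/5, -8714/7, -17428/7, …
ICs: h(0) = -9, h′(0) = -18.

f: a_k = 3, 6, 12, 24, 48, 96, 192, 384, 768, 1536, …
g: a_k = -3, 0, 6, 0, -2, 0, 4/15, 0, -2/105, 0, …
Sym-product of L_f,L_g gives L₀ (≤ ord 2).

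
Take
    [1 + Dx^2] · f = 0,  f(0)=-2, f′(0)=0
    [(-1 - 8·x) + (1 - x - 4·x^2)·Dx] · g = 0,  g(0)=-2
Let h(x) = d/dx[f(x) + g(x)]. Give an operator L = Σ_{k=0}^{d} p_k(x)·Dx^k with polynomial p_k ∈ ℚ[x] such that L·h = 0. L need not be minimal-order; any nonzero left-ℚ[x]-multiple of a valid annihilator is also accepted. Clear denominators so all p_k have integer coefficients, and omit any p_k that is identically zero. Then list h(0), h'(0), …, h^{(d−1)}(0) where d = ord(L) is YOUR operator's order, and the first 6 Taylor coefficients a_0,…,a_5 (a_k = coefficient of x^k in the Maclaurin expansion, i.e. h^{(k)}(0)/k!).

L = (706 + 4324·x + 19178·x^2 + 15080·x^3 + 30400·x^4 + 1152·x^5 + 1536·x^6) + (-55 - 431·x + 153·x^2 + 1009·x^3 + 3620·x^4 + 5904·x^5 + 448·x^6 + 512·x^7)·Dx + (706 + 4324·x + 19178·x^2 + 15080·x^3 + 30400·x^4 + 1152·x^5 + 1536·x^6)·Dx^2 + (-55 - 431·x + 153·x^2 + 1009·x^3 + 3620·x^4 + 5904·x^5 + 448·x^6 + 512·x^7)·Dx^3  (order 3).
h: a_k = -2, -18, -54, -697/3, -650, -130319/60, …
ICs: h(0) = -2, h′(0) = -18, h′′(0) = -108.

f: a_k = -2, 0, 1, 0, -1/12, 0, …
g: a_k = -2, -2, -10, -18, -58, -130, …
L₀ := lclm(L_f,L_g); ord L₀ ≤ 2+1.
h=h₀': d/dx-closure on L₀ ⇒ L.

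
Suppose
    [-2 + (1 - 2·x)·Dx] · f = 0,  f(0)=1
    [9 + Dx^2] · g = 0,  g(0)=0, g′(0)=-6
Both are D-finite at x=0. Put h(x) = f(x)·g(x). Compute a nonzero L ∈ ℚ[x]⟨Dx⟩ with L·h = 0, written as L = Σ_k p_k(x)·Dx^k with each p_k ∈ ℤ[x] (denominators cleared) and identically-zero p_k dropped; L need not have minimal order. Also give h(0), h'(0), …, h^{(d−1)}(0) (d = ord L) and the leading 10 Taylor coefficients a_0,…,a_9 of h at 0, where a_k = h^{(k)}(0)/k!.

L = (-9 + 18·x) + 4·Dx + (-1 + 2·x)·Dx^2  (order 2).
h: a_k = 0, -6, -12, -15, -30, -1281/20, -1281/10, -71493/280, -71493/140, -2288019/2240, …
ICs: h(0) = 0, h′(0) = -6.

f: a_k = 1, 2, 4, 8, 16, 32, 64, 128, 256, 512, …
g: a_k = 0, -6, 0, 9, 0, -81/20, 0, 243/280, 0, -243/2240, …
Product ⇒ symmetric product L₀, ord ≤ 2.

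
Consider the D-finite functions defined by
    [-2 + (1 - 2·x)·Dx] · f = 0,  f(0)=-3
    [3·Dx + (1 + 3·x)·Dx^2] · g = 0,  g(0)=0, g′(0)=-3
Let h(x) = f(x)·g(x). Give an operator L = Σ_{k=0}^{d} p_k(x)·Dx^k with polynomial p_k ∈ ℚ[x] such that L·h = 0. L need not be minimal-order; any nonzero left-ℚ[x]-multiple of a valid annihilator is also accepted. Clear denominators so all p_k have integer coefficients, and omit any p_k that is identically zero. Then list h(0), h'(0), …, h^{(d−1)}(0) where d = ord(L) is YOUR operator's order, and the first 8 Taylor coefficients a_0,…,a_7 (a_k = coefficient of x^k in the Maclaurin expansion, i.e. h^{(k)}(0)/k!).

L = 6 + (1 + 18·x)·Dx + (-1 - x + 6·x^2)·Dx^2  (order 2).
h: a_k = 0, 9, 9/2, 36, 45/4, 1683/10, -279/10, 30852/35, …
ICs: h(0) = 0, h′(0) = 9.

f: a_k = -3, -6, -12, -24, -48, -96, -192, -384, …
g: a_k = 0, -3, 9/2, -9, 81/4, -243/5, 243/2, -2187/7, …
Sym-product of L_f,L_g gives L₀ (≤ ord 2).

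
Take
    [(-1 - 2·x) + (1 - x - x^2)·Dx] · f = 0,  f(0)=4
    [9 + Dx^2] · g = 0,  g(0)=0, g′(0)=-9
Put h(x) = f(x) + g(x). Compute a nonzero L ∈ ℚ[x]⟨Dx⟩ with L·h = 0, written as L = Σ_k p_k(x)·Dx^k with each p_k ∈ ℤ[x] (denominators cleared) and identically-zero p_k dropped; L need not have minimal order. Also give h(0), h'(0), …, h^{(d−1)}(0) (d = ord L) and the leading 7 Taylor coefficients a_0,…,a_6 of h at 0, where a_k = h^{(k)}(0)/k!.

L = (243 + 432·x - 81·x^2 + 216·x^3 + 405·x^4 + 162·x^5) + (-117 + 225·x + 36·x^2 - 297·x^3 + 54·x^4 + 243·x^5 + 81·x^6)·Dx + (27 + 48·x - 9·x^2 + 24·x^3 + 45·x^4 + 18·x^5)·Dx^2 + (-13 + 25·x + 4·x^2 - 33·x^3 + 6·x^4 + 27·x^5 + 9·x^6)·Dx^3  (order 3).
h: a_k = 4, -5, 8, 51/2, 20, 1037/40, 52, …
ICs: h(0) = 4, h′(0) = -5, h′′(0) = 16.

f: a_k = 4, 4, 8, 12, 20, 32, 52, …
g: a_k = 0, -9, 0, 27/2, 0, -243/40, 0, …
h₀=f+g: left-lcm gives L₀, ord ≤ 3.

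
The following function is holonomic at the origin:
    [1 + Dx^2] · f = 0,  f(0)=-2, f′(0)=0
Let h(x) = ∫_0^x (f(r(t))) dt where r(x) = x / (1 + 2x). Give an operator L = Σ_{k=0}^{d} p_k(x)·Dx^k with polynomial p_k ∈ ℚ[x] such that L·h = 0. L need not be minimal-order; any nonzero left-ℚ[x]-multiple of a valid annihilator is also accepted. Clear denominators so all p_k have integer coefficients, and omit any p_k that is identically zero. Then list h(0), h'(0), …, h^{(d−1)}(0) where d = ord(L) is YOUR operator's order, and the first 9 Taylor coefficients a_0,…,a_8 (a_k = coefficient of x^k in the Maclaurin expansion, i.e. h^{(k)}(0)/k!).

L = Dx + (4 + 24·x + 48·x^2 + 32·x^3)·Dx^2 + (1 + 8·x + 24·x^2 + 32·x^3 + 16·x^4)·Dx^3  (order 3).
h: a_k = 0, -2, 0, 1/3, -1, 143/60, -47/9, 3943/360, -1787/80, …
ICs: h(0) = 0, h′(0) = -2, h′′(0) = 0.

f: a_k = -2, 0, 1, 0, -1/12, 0, 1/360, 0, -1/20160, …
f∘r: x↦r, Dx↦Dx/r' in L_f ⇒ L₀.
Integrate: L := L₀·Dx.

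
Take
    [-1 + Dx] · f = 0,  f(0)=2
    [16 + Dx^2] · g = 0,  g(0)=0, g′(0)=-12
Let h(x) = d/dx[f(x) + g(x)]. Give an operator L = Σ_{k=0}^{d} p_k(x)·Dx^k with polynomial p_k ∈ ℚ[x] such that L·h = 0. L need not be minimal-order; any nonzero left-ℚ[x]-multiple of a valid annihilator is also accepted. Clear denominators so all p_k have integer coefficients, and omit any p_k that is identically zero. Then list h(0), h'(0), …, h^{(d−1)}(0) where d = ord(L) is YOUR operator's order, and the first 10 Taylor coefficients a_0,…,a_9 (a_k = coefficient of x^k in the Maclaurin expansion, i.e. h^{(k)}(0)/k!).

f: a_k = 2, 2, 1, 1/3, 1/12, 1/60, 1/360, 1/2520, 1/20160, 1/181440, …
g: a_k = 0, -12, 0, 32, 0, -128/5, 0, 1024/105, 0, -2048/945, …
Sum ⇒ L₀ = lclm(L_f,L_g) in ℚ(x)⟨Dx⟩.
Derive L from L₀ (diff closure).
L = 16 - 16·Dx + Dx^2 - Dx^3  (order 3).
h: a_k = -10, 2, 97, 1/3, -1535/12, 1/60, 24577/360, 1/2520, -78643/4032, 1/181440, …
ICs: h(0) = -10, h′(0) = 2, h′′(0) = 194.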